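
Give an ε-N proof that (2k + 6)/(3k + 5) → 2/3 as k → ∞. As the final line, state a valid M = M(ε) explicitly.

Let ε > 0. For k ≥ 1, |(2k + 6)/(3k + 5) − (2/3)| = |8|/(3(3k + 5)) = 8/(3(3k + 5)).
Since 3k + 5 ≥ 3k for k ≥ 1, this is ≤ 8/(3·3k) = (8/9)/k.
So |(2k + 6)/(3k + 5) − (2/3)| < ε whenever k > (8/9)/ε.
Take M = (8/9)/ε. If k > M then |(2k + 6)/(3k + 5) − (2/3)| ≤ (8/9)/k < ε.

M = (8/9)/ε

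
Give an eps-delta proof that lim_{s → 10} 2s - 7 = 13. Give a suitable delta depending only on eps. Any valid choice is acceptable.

Let eps > 0. We need delta > 0 so that 0 < |s − 10| < delta implies |(2s - 7) − 13| < eps.
Since (2s - 7) − 13 = 2(s − 10), we have |(2s - 7) − 13| = 2|s − 10|.
Thus it suffices that |s − 10| < eps/2.
Choosing delta = eps/2 gives |(2s - 7) − 13| = 2|s − 10| < eps whenever |s − 10| < delta.

delta = eps/2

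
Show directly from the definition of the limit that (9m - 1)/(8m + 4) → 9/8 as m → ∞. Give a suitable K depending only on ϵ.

Fix ϵ > 0. For m ≥ 1, |(9m - 1)/(8m + 4) − (9/8)| = |-44|/(8(8m + 4)) = 44/(8(8m + 4)).
Since 8m + 4 ≥ 8m for m ≥ 1, this is ≤ 44/(8·8m) = (11/16)/m.
So |(9m - 1)/(8m + 4) − (9/8)| < ϵ whenever m > (11/16)/ϵ.
Take K = (11/16)/ϵ. If m > K then |(9m - 1)/(8m + 4) − (9/8)| ≤ (11/16)/m < ϵ.

K = (11/16)/ϵ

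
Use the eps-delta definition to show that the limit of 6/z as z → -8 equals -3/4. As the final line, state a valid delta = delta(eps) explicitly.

delta = min(4, (16/3)eps)

Fix eps > 0. We seek delta > 0 such that 0 < |z + 8| < delta implies |6/z + 3/4| < eps.
|6/z + 3/4| = 6·|-8 − z|/(8·|z|) = 6|z + 8|/(8|z|).
Restrict delta ≤ 4. Then |z + 8| < 4 gives |z| > 4, so 8|z| > 32.
Then |6/z + 3/4| < 6|z + 8|/32, which is < eps when |z + 8| < (16/3)eps.
Take delta = min(4, (16/3)eps). Then 0 < |z + 8| < delta gives both |z + 8| < 4 and |z + 8| < (16/3)eps, so |6/z + 3/4| < eps.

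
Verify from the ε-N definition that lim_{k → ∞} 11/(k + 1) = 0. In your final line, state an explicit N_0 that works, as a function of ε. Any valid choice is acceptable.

Suppose ε > 0. For k ≥ 1, |11/(k + 1) − 0| = 11/(k + 1) ≤ 11/k.
We need 11/k < ε, i.e. k > 11/ε.
Take N_0 = 11/ε. If k > N_0 then |11/(k + 1)| ≤ 11/k < ε.

N_0 = 11/ε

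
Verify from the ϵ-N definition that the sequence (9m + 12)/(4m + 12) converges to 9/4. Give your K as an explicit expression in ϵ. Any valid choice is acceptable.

K = (15/4)/ϵ

Let ϵ > 0 be given. For m ≥ 1, |(9m + 12)/(4m + 12) − (9/4)| = |-60|/(4(4m + 12)) = 60/(4(4m + 12)).
Since 4m + 12 ≥ 4m for m ≥ 1, this is ≤ 60/(4·4m) = (15/4)/m.
So |(9m + 12)/(4m + 12) − (9/4)| < ϵ whenever m > (15/4)/ϵ.
Take K = (15/4)/ϵ. If m > K then |(9m + 12)/(4m + 12) − (9/4)| ≤ (15/4)/m < ϵ.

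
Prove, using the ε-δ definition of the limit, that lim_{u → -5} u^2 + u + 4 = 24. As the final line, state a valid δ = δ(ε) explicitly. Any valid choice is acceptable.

δ = min(1, ε/10)

Let ε > 0 be given. We want δ > 0 such that 0 < |u + 5| < δ implies |(u^2 + u + 4) − 24| < ε.
(u^2 + u + 4) − 24 = u^2 + u - 20 = (u + 5)(u - 4).
So |(u^2 + u + 4) − 24| = |u + 5|·|u - 4|.
Require δ ≤ 1. Then |u + 5| < 1 gives |u| < 6, and by the triangle inequality |u - 4| ≤ 6 + 4 = 10.
Hence |(u^2 + u + 4) − 24| ≤ 10|u + 5| < ε provided |u + 5| < ε/10.
Choosing δ = min(1, ε/10) ensures both conditions, hence |(u^2 + u + 4) − 24| < ε.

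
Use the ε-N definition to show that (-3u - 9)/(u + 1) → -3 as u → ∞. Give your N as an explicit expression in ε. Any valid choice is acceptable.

Fix ε > 0. We seek N > 0 such that u > N implies |(-3u - 9)/(u + 1) + 3| < ε.
(-3u - 9)/(u + 1) + 3 = ((-3u - 9) − (-3)(u + 1)) / ((u + 1)) = -6/((u + 1)).
For u > 0 we have u + 1 > u, so |(-3u - 9)/(u + 1) + 3| = 6/((u + 1)) < 6/(u) = 6/u.
Thus |(-3u - 9)/(u + 1) + 3| < ε whenever u > 6/ε.
Take N = 6/ε. If u > N then |(-3u - 9)/(u + 1) + 3| < 6/u < ε.

N = 6/ε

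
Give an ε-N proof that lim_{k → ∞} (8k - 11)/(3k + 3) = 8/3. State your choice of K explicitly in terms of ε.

Suppose ε > 0. For k ≥ 1, |(8k - 11)/(3k + 3) − (8/3)| = |-57|/(3(3k + 3)) = 57/(3(3k + 3)).
Since 3k + 3 ≥ 3k for k ≥ 1, this is ≤ 57/(3·3k) = (19/3)/k.
So |(8k - 11)/(3k + 3) − (8/3)| < ε whenever k > (19/3)/ε.
Take K = (19/3)/ε. If k > K then |(8k - 11)/(3k + 3) − (8/3)| ≤ (19/3)/k < ε.

K = (19/3)/ε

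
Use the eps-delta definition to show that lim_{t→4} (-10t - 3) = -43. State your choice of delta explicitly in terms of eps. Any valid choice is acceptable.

Let eps > 0 be given. We need delta > 0 so that 0 < |t − 4| < delta implies |(-10t - 3) + 43| < eps.
|(-10t - 3) + 43| = |-10t + 40| = 10|t − 4|.
Thus it suffices that |t − 4| < eps/10.
Choosing delta = eps/10 gives |(-10t - 3) + 43| = 10|t − 4| < eps whenever |t − 4| < delta.

delta = eps/10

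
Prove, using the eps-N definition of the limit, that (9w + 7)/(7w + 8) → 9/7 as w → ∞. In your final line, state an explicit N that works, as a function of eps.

Fix eps > 0. We seek N > 0 such that w > N implies |(9w + 7)/(7w + 8) − (9/7)| < eps.
(9w + 7)/(7w + 8) − (9/7) = (7(9w + 7) − 9(7w + 8)) / (7(7w + 8)) = -23/(7(7w + 8)).
For w > 0 we have 7w + 8 > 7w, so |(9w + 7)/(7w + 8) − (9/7)| = 23/(7(7w + 8)) < 23/(7·7w) = (23/49)/w.
Thus |(9w + 7)/(7w + 8) − (9/7)| < eps whenever w > (23/49)/eps.
Take N = (23/49)/eps. If w > N then |(9w + 7)/(7w + 8) − (9/7)| < (23/49)/w < eps.

N = (23/49)/eps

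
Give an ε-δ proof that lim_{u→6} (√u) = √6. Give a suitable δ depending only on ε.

δ = min(6, √6·ε)

Let ε > 0 be given. We want δ > 0 such that 0 < |u − 6| < δ implies |√u − √6| < ε.
Rationalise: √u − √6 = (u − 6)/(√u + √6), so |√u − √6| = |u − 6|/(√u + √6).
Restrict δ ≤ 6 so that |u − 6| < 6 forces u > 0, and then √u + √6 > √6.
Hence |√u − √6| < |u − 6|/√6, which is < ε once |u − 6| < √6·ε.
Take δ = min(6, √6·ε). If 0 < |u − 6| < δ then u > 0 and |√u − √6| < |u − 6|/√6 < ε.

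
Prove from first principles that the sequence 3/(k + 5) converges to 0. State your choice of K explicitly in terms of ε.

K = 3/ε

Let ε > 0. For k ≥ 1, |3/(k + 5) − 0| = 3/(k + 5) ≤ 3/k.
We need 3/k < ε, i.e. k > 3/ε.
Take K = 3/ε. If k > K then |3/(k + 5)| ≤ 3/k < ε.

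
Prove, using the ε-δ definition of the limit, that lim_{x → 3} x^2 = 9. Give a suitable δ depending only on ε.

Fix ε > 0. We seek δ > 0 with 0 < |x − 3| < δ ⇒ |x^2 − 9| < ε.
Factor: x^2 − 9 = (x − 3)(x + 3), so |x^2 − 9| = |x − 3|·|x + 3|.
Restrict δ ≤ 1. Then |x − 3| < 1 gives |x| < 4, so by the triangle inequality |x + 3| ≤ 4 + 3 = 7.
Hence |x^2 − 9| ≤ 7|x − 3|, which is < ε once |x − 3| < ε/7.
Take δ = min(1, ε/7). If 0 < |x − 3| < δ then both bounds hold and |x^2 − 9| ≤ 7|x − 3| < 7·(ε/7) = ε.

δ = min(1, ε/7)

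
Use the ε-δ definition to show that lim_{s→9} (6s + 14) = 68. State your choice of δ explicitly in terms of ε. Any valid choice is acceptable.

Suppose ε > 0. We need δ > 0 so that 0 < |s − 9| < δ implies |(6s + 14) − 68| < ε.
|(6s + 14) − 68| = |6s - 54| = 6|s − 9|.
Thus it suffices that |s − 9| < ε/6.
Take δ = ε/6. If 0 < |s − 9| < δ then |(6s + 14) − 68| = 6|s − 9| < 6·(ε/6) = ε.

δ = ε/6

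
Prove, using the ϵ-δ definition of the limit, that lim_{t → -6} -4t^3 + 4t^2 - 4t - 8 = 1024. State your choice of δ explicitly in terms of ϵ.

Let ϵ > 0 be given. We want δ > 0 such that 0 < |t + 6| < δ implies |(-4t^3 + 4t^2 - 4t - 8) − 1024| < ϵ.
(-4t^3 + 4t^2 - 4t - 8) − 1024 = -4t^3 + 4t^2 - 4t - 1032 = (t + 6)(-4t^2 + 28t - 172).
So |(-4t^3 + 4t^2 - 4t - 8) − 1024| = |t + 6|·|-4t^2 + 28t - 172|.
Assume first that |t + 6| < 1, so |t| < 7. Then |-4t^2 + 28t - 172| ≤ 4·7^2 + 28·7 + 172 = 564.
Hence |(-4t^3 + 4t^2 - 4t - 8) − 1024| ≤ 564|t + 6| < ϵ provided |t + 6| < ϵ/564.
Take δ = min(1, ϵ/564). Then 0 < |t + 6| < δ gives both |t + 6| < 1 and |t + 6| < ϵ/564, so |(-4t^3 + 4t^2 - 4t - 8) − 1024| < ϵ.

δ = min(1, ϵ/564)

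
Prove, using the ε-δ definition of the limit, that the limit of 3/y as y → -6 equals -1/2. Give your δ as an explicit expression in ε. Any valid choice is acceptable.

δ = min(3, 6ε)

Let ε > 0. We seek δ > 0 such that 0 < |y + 6| < δ implies |3/y + 1/2| < ε.
|3/y + 1/2| = 3·|-6 − y|/(6·|y|) = 3|y + 6|/(6|y|).
Require δ ≤ 3 so that |y| > 6 − 3 = 3, hence 6|y| > 18.
Then |3/y + 1/2| < 3|y + 6|/18, which is < ε when |y + 6| < 6ε.
Take δ = min(3, 6ε). Then 0 < |y + 6| < δ gives both |y + 6| < 3 and |y + 6| < 6ε, so |3/y + 1/2| < ε.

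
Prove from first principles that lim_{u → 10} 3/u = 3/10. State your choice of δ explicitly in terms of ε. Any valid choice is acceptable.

δ = min(5, (50/3)ε)

Let ε > 0 be given. We seek δ > 0 such that 0 < |u − 10| < δ implies |3/u − (3/10)| < ε.
|3/u − (3/10)| = 3·|10 − u|/(10·|u|) = 3|u − 10|/(10|u|).
Restrict δ ≤ 5. Then |u − 10| < 5 gives |u| > 5, so 10|u| > 50.
Then |3/u − (3/10)| < 3|u − 10|/50, which is < ε when |u − 10| < (50/3)ε.
Take δ = min(5, (50/3)ε). Then 0 < |u − 10| < δ gives both |u − 10| < 5 and |u − 10| < (50/3)ε, so |3/u − (3/10)| < ε.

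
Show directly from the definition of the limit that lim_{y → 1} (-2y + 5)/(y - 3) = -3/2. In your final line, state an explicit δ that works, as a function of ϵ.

Suppose ϵ > 0. We want δ > 0 with 0 < |y − 1| < δ ⇒ |(-2y + 5)/(y - 3) + 3/2| < ϵ.
Combining over a common denominator, (-2y + 5)/(y - 3) + 3/2 = [(-2y + 5)·(-2) − 3·(y - 3)] / [(-2)·(y - 3)] = 1(y − 1) / ((-2)(y - 3)).
So |(-2y + 5)/(y - 3) + 3/2| = |y − 1| / (2·|y − 3|).
Require δ ≤ 1, so |y − 3| ≥ |-2| − |y − 1| > 2 − 1 = 1.
Hence |(-2y + 5)/(y - 3) + 3/2| < |y − 1|/(2·1) = (1/2)|y − 1|, which is < ϵ once |y − 1| < 2ϵ.
Take δ = min(1, 2ϵ). Then 0 < |y − 1| < δ forces both bounds, so |(-2y + 5)/(y - 3) + 3/2| < ϵ.

δ = min(1, 2ϵ)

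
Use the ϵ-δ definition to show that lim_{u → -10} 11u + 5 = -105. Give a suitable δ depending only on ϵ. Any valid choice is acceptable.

δ = ϵ/11

Suppose ϵ > 0. We need δ > 0 so that 0 < |u + 10| < δ implies |(11u + 5) + 105| < ϵ.
Since (11u + 5) + 105 = 11(u + 10), we have |(11u + 5) + 105| = 11|u + 10|.
So 11|u + 10| < ϵ exactly when |u + 10| < ϵ/11.
Choosing δ = ϵ/11 gives |(11u + 5) + 105| = 11|u + 10| < ϵ whenever |u + 10| < δ.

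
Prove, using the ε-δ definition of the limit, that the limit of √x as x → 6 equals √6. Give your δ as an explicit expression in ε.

δ = min(6, √6·ε)

Fix ε > 0. We want δ > 0 such that 0 < |x − 6| < δ implies |√x − √6| < ε.
Rationalise: √x − √6 = (x − 6)/(√x + √6), so |√x − √6| = |x − 6|/(√x + √6).
Restrict δ ≤ 6 so that |x − 6| < 6 forces x > 0, and then √x + √6 > √6.
Hence |√x − √6| < |x − 6|/√6, which is < ε once |x − 6| < √6·ε.
Take δ = min(6, √6·ε). If 0 < |x − 6| < δ then x > 0 and |√x − √6| < |x − 6|/√6 < ε.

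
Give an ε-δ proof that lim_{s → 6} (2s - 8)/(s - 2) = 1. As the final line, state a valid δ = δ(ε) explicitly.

Let ε > 0. We want δ > 0 with 0 < |s − 6| < δ ⇒ |(2s - 8)/(s - 2) − 1| < ε.
Combining over a common denominator, (2s - 8)/(s - 2) − 1 = [(2s - 8)·4 − 4·(s - 2)] / [4·(s - 2)] = 4(s − 6) / (4(s - 2)).
So |(2s - 8)/(s - 2) − 1| = 4|s − 6| / (4·|s − 2|).
Restrict δ ≤ 2. Then |s − 6| < 2 gives |s − 2| = |(s − 6) + 4| ≥ 4 − 2 = 2.
Hence |(2s - 8)/(s - 2) − 1| < 4|s − 6|/(4·2) = (1/2)|s − 6|, which is < ε once |s − 6| < 2ε.
Take δ = min(2, 2ε). Then 0 < |s − 6| < δ forces both bounds, so |(2s - 8)/(s - 2) − 1| < ε.

δ = min(2, 2ε)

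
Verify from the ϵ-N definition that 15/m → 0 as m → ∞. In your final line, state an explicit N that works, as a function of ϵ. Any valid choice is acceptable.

N = 15/ϵ

Fix ϵ > 0. For m ≥ 1, |15/m − 0| = 15/(m) ≤ 15/m.
We need 15/m < ϵ, i.e. m > 15/ϵ.
Take N = 15/ϵ. If m > N then |15/m| ≤ 15/m < ϵ.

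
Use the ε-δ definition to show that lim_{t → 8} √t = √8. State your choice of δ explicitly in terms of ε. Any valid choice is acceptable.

Let ε > 0. We want δ > 0 such that 0 < |t − 8| < δ implies |√t − √8| < ε.
Multiplying by the conjugate, |√t − √8| = |t − 8|/(√t + √8).
Restrict δ ≤ 8 so that |t − 8| < 8 forces t > 0, and then √t + √8 > √8.
Hence |√t − √8| < |t − 8|/√8, which is < ε once |t − 8| < √8·ε.
Take δ = min(8, √8·ε). If 0 < |t − 8| < δ then t > 0 and |√t − √8| < |t − 8|/√8 < ε.

δ = min(8, √8·ε)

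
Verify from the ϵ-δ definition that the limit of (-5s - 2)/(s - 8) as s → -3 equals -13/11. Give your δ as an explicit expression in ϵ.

Suppose ϵ > 0. We want δ > 0 with 0 < |s + 3| < δ ⇒ |(-5s - 2)/(s - 8) + 13/11| < ϵ.
Combining over a common denominator, (-5s - 2)/(s - 8) + 13/11 = [(-5s - 2)·(-11) − 13·(s - 8)] / [(-11)·(s - 8)] = 42(s + 3) / ((-11)(s - 8)).
So |(-5s - 2)/(s - 8) + 13/11| = 42|s + 3| / (11·|s − 8|).
Restrict δ ≤ 11/2. Then |s + 3| < 11/2 gives |s − 8| = |(s + 3) + (-11)| ≥ 11 − 11/2 = 11/2.
Hence |(-5s - 2)/(s - 8) + 13/11| < 42|s + 3|/(11·(11/2)) = (84/121)|s + 3|, which is < ϵ once |s + 3| < (121/84)ϵ.
Take δ = min(11/2, (121/84)ϵ). Then 0 < |s + 3| < δ forces both bounds, so |(-5s - 2)/(s - 8) + 13/11| < ϵ.

δ = min(11/2, (121/84)ϵ)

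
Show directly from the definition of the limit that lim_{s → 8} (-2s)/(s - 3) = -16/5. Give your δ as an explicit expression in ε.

δ = min(5/2, (25/12)ε)

Let ε > 0 be given. We want δ > 0 with 0 < |s − 8| < δ ⇒ |(-2s)/(s - 3) + 16/5| < ε.
Combining over a common denominator, (-2s)/(s - 3) + 16/5 = [(-2s)·5 − (-16)·(s - 3)] / [5·(s - 3)] = 6(s − 8) / (5(s - 3)).
So |(-2s)/(s - 3) + 16/5| = 6|s − 8| / (5·|s − 3|).
Require δ ≤ 5/2, so |s − 3| ≥ |5| − |s − 8| > 5 − 5/2 = 5/2.
Hence |(-2s)/(s - 3) + 16/5| < 6|s − 8|/(5·(5/2)) = (12/25)|s − 8|, which is < ε once |s − 8| < (25/12)ε.
Take δ = min(5/2, (25/12)ε). Then 0 < |s − 8| < δ forces both bounds, so |(-2s)/(s - 3) + 16/5| < ε.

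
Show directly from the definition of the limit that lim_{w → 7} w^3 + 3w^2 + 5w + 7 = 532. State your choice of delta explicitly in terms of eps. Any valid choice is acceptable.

Let eps > 0 be given. We want delta > 0 such that 0 < |w − 7| < delta implies |(w^3 + 3w^2 + 5w + 7) − 532| < eps.
(w^3 + 3w^2 + 5w + 7) − 532 = w^3 + 3w^2 + 5w - 525 = (w − 7)(w^2 + 10w + 75).
So |(w^3 + 3w^2 + 5w + 7) − 532| = |w − 7|·|w^2 + 10w + 75|.
Assume first that |w − 7| < 2, so |w| < 9. Then |w^2 + 10w + 75| ≤ 9^2 + 10·9 + 75 = 246.
Hence |(w^3 + 3w^2 + 5w + 7) − 532| ≤ 246|w − 7| < eps provided |w − 7| < eps/246.
Take delta = min(2, eps/246). Then 0 < |w − 7| < delta gives both |w − 7| < 2 and |w − 7| < eps/246, so |(w^3 + 3w^2 + 5w + 7) − 532| < eps.

delta = min(2, eps/246)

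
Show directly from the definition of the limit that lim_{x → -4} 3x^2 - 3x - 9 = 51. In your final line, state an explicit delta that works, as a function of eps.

delta = min(2, eps/33)

Suppose eps > 0. We want delta > 0 such that 0 < |x + 4| < delta implies |(3x^2 - 3x - 9) − 51| < eps.
(3x^2 - 3x - 9) − 51 = 3x^2 - 3x - 60 = (x + 4)(3x - 15).
So |(3x^2 - 3x - 9) − 51| = |x + 4|·|3x - 15|.
Assume first that |x + 4| < 2, so |x| < 6. Then |3x - 15| ≤ 3·6 + 15 = 33.
Hence |(3x^2 - 3x - 9) − 51| ≤ 33|x + 4| < eps provided |x + 4| < eps/33.
Choosing delta = min(2, eps/33) ensures both conditions, hence |(3x^2 - 3x - 9) − 51| < eps.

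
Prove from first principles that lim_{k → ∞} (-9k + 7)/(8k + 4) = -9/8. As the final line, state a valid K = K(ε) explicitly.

K = (23/16)/ε

Let ε > 0. For k ≥ 1, |(-9k + 7)/(8k + 4) + 9/8| = |92|/(8(8k + 4)) = 92/(8(8k + 4)).
Since 8k + 4 ≥ 8k for k ≥ 1, this is ≤ 92/(8·8k) = (23/16)/k.
So |(-9k + 7)/(8k + 4) + 9/8| < ε whenever k > (23/16)/ε.
Take K = (23/16)/ε. If k > K then |(-9k + 7)/(8k + 4) + 9/8| ≤ (23/16)/k < ε.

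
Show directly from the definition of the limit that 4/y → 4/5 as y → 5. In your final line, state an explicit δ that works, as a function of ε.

δ = min(5/2, (25/8)ε)

Let ε > 0 be given. We seek δ > 0 such that 0 < |y − 5| < δ implies |4/y − (4/5)| < ε.
|4/y − (4/5)| = 4·|5 − y|/(5·|y|) = 4|y − 5|/(5|y|).
Require δ ≤ 5/2 so that |y| > 5 − 5/2 = 5/2, hence 5|y| > 25/2.
Then |4/y − (4/5)| < 4|y − 5|/(25/2), which is < ε when |y − 5| < (25/8)ε.
Take δ = min(5/2, (25/8)ε). Then 0 < |y − 5| < δ gives both |y − 5| < 5/2 and |y − 5| < (25/8)ε, so |4/y − (4/5)| < ε.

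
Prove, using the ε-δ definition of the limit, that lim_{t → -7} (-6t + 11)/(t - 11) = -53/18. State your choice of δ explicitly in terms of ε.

δ = min(9, (162/55)ε)

Let ε > 0 be given. We want δ > 0 with 0 < |t + 7| < δ ⇒ |(-6t + 11)/(t - 11) + 53/18| < ε.
Combining over a common denominator, (-6t + 11)/(t - 11) + 53/18 = [(-6t + 11)·(-18) − 53·(t - 11)] / [(-18)·(t - 11)] = 55(t + 7) / ((-18)(t - 11)).
So |(-6t + 11)/(t - 11) + 53/18| = 55|t + 7| / (18·|t − 11|).
Restrict δ ≤ 9. Then |t + 7| < 9 gives |t − 11| = |(t + 7) + (-18)| ≥ 18 − 9 = 9.
Hence |(-6t + 11)/(t - 11) + 53/18| < 55|t + 7|/(18·9) = (55/162)|t + 7|, which is < ε once |t + 7| < (162/55)ε.
Take δ = min(9, (162/55)ε). Then 0 < |t + 7| < δ forces both bounds, so |(-6t + 11)/(t - 11) + 53/18| < ε.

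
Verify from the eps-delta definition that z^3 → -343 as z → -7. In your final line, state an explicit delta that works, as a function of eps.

delta = min(1, eps/169)

Fix eps > 0. We seek delta > 0 with 0 < |z + 7| < delta ⇒ |z^3 + 343| < eps.
Factor: z^3 + 343 = (z + 7)(z^2 - 7z + 49), so |z^3 + 343| = |z + 7|·|z^2 - 7z + 49|.
Impose delta ≤ 1 so that |z| < 8; then |z^2 - 7z + 49| ≤ 169.
Hence |z^3 + 343| ≤ 169|z + 7|, which is < eps once |z + 7| < eps/169.
Take delta = min(1, eps/169). If 0 < |z + 7| < delta then both bounds hold and |z^3 + 343| ≤ 169|z + 7| < 169·(eps/169) = eps.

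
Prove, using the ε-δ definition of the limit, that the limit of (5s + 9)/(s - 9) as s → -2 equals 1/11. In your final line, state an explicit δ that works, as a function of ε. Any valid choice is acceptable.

Let ε > 0. We want δ > 0 with 0 < |s + 2| < δ ⇒ |(5s + 9)/(s - 9) − (1/11)| < ε.
Combining over a common denominator, (5s + 9)/(s - 9) − (1/11) = [(5s + 9)·(-11) − (-1)·(s - 9)] / [(-11)·(s - 9)] = -54(s + 2) / ((-11)(s - 9)).
So |(5s + 9)/(s - 9) − (1/11)| = 54|s + 2| / (11·|s − 9|).
Require δ ≤ 11/2, so |s − 9| ≥ |-11| − |s + 2| > 11 − 11/2 = 11/2.
Hence |(5s + 9)/(s - 9) − (1/11)| < 54|s + 2|/(11·(11/2)) = (108/121)|s + 2|, which is < ε once |s + 2| < (121/108)ε.
Take δ = min(11/2, (121/108)ε). Then 0 < |s + 2| < δ forces both bounds, so |(5s + 9)/(s - 9) − (1/11)| < ε.

δ = min(11/2, (121/108)ε)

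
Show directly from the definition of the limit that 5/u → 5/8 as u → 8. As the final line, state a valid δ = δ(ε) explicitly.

δ = min(4, (32/5)ε)

Suppose ε > 0. We seek δ > 0 such that 0 < |u − 8| < δ implies |5/u − (5/8)| < ε.
|5/u − (5/8)| = 5·|8 − u|/(8·|u|) = 5|u − 8|/(8|u|).
Require δ ≤ 4 so that |u| > 8 − 4 = 4, hence 8|u| > 32.
Then |5/u − (5/8)| < 5|u − 8|/32, which is < ε when |u − 8| < (32/5)ε.
Take δ = min(4, (32/5)ε). Then 0 < |u − 8| < δ gives both |u − 8| < 4 and |u − 8| < (32/5)ε, so |5/u − (5/8)| < ε.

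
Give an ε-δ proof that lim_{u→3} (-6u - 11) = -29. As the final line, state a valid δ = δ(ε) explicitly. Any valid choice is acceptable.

δ = ε/6

Let ε > 0 be given. We need δ > 0 so that 0 < |u − 3| < δ implies |(-6u - 11) + 29| < ε.
Since (-6u - 11) + 29 = -6(u − 3), we have |(-6u - 11) + 29| = 6|u − 3|.
So 6|u − 3| < ε exactly when |u − 3| < ε/6.
Choosing δ = ε/6 gives |(-6u - 11) + 29| = 6|u − 3| < ε whenever |u − 3| < δ.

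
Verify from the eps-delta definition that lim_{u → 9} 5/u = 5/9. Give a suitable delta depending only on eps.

delta = min(9/2, (81/10)eps)

Fix eps > 0. We seek delta > 0 such that 0 < |u − 9| < delta implies |5/u − (5/9)| < eps.
|5/u − (5/9)| = 5·|9 − u|/(9·|u|) = 5|u − 9|/(9|u|).
Require delta ≤ 9/2 so that |u| > 9 − 9/2 = 9/2, hence 9|u| > 81/2.
Then |5/u − (5/9)| < 5|u − 9|/(81/2), which is < eps when |u − 9| < (81/10)eps.
Take delta = min(9/2, (81/10)eps). Then 0 < |u − 9| < delta gives both |u − 9| < 9/2 and |u − 9| < (81/10)eps, so |5/u − (5/9)| < eps.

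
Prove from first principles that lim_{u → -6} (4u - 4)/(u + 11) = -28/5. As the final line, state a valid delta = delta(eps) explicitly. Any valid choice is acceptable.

Fix eps > 0. We want delta > 0 with 0 < |u + 6| < delta ⇒ |(4u - 4)/(u + 11) + 28/5| < eps.
Combining over a common denominator, (4u - 4)/(u + 11) + 28/5 = [(4u - 4)·5 − (-28)·(u + 11)] / [5·(u + 11)] = 48(u + 6) / (5(u + 11)).
So |(4u - 4)/(u + 11) + 28/5| = 48|u + 6| / (5·|u + 11|).
Restrict delta ≤ 5/2. Then |u + 6| < 5/2 gives |u + 11| = |(u + 6) + 5| ≥ 5 − 5/2 = 5/2.
Hence |(4u - 4)/(u + 11) + 28/5| < 48|u + 6|/(5·(5/2)) = (96/25)|u + 6|, which is < eps once |u + 6| < (25/96)eps.
Take delta = min(5/2, (25/96)eps). Then 0 < |u + 6| < delta forces both bounds, so |(4u - 4)/(u + 11) + 28/5| < eps.

delta = min(5/2, (25/96)eps)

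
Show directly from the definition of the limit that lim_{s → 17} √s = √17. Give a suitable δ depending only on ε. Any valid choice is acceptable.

Let ε > 0. We want δ > 0 such that 0 < |s − 17| < δ implies |√s − √17| < ε.
Multiplying by the conjugate, |√s − √17| = |s − 17|/(√s + √17).
Restrict δ ≤ 17 so that |s − 17| < 17 forces s > 0, and then √s + √17 > √17.
Hence |√s − √17| < |s − 17|/√17, which is < ε once |s − 17| < √17·ε.
Take δ = min(17, √17·ε). If 0 < |s − 17| < δ then s > 0 and |√s − √17| < |s − 17|/√17 < ε.

δ = min(17, √17·ε)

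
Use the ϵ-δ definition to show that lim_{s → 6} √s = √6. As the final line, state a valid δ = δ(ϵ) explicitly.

δ = min(6, √6·ϵ)

Let ϵ > 0. We want δ > 0 such that 0 < |s − 6| < δ implies |√s − √6| < ϵ.
Rationalise: √s − √6 = (s − 6)/(√s + √6), so |√s − √6| = |s − 6|/(√s + √6).
Restrict δ ≤ 6 so that |s − 6| < 6 forces s > 0, and then √s + √6 > √6.
Hence |√s − √6| < |s − 6|/√6, which is < ϵ once |s − 6| < √6·ϵ.
Take δ = min(6, √6·ϵ). If 0 < |s − 6| < δ then s > 0 and |√s − √6| < |s − 6|/√6 < ϵ.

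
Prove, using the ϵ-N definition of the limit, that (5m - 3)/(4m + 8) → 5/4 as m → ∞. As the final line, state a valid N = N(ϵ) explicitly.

Let ϵ > 0. For m ≥ 1, |(5m - 3)/(4m + 8) − (5/4)| = |-52|/(4(4m + 8)) = 52/(4(4m + 8)).
Since 4m + 8 ≥ 4m for m ≥ 1, this is ≤ 52/(4·4m) = (13/4)/m.
So |(5m - 3)/(4m + 8) − (5/4)| < ϵ whenever m > (13/4)/ϵ.
Take N = (13/4)/ϵ. If m > N then |(5m - 3)/(4m + 8) − (5/4)| ≤ (13/4)/m < ϵ.

N = (13/4)/ϵ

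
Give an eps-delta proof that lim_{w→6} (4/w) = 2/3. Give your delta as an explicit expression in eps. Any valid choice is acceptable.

delta = min(3, (9/2)eps)

Fix eps > 0. We seek delta > 0 such that 0 < |w − 6| < delta implies |4/w − (2/3)| < eps.
|4/w − (2/3)| = 4·|6 − w|/(6·|w|) = 4|w − 6|/(6|w|).
Restrict delta ≤ 3. Then |w − 6| < 3 gives |w| > 3, so 6|w| > 18.
Then |4/w − (2/3)| < 4|w − 6|/18, which is < eps when |w − 6| < (9/2)eps.
Take delta = min(3, (9/2)eps). Then 0 < |w − 6| < delta gives both |w − 6| < 3 and |w − 6| < (9/2)eps, so |4/w − (2/3)| < eps.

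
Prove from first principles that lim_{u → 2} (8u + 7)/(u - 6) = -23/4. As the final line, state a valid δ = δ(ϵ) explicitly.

δ = min(2, (8/55)ϵ)

Let ϵ > 0 be given. We want δ > 0 with 0 < |u − 2| < δ ⇒ |(8u + 7)/(u - 6) + 23/4| < ϵ.
Combining over a common denominator, (8u + 7)/(u - 6) + 23/4 = [(8u + 7)·(-4) − 23·(u - 6)] / [(-4)·(u - 6)] = -55(u − 2) / ((-4)(u - 6)).
So |(8u + 7)/(u - 6) + 23/4| = 55|u − 2| / (4·|u − 6|).
Restrict δ ≤ 2. Then |u − 2| < 2 gives |u − 6| = |(u − 2) + (-4)| ≥ 4 − 2 = 2.
Hence |(8u + 7)/(u - 6) + 23/4| < 55|u − 2|/(4·2) = (55/8)|u − 2|, which is < ϵ once |u − 2| < (8/55)ϵ.
Take δ = min(2, (8/55)ϵ). Then 0 < |u − 2| < δ forces both bounds, so |(8u + 7)/(u - 6) + 23/4| < ϵ.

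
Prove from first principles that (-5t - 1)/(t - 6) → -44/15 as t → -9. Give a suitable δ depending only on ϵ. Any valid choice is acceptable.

Let ϵ > 0. We want δ > 0 with 0 < |t + 9| < δ ⇒ |(-5t - 1)/(t - 6) + 44/15| < ϵ.
Combining over a common denominator, (-5t - 1)/(t - 6) + 44/15 = [(-5t - 1)·(-15) − 44·(t - 6)] / [(-15)·(t - 6)] = 31(t + 9) / ((-15)(t - 6)).
So |(-5t - 1)/(t - 6) + 44/15| = 31|t + 9| / (15·|t − 6|).
Restrict δ ≤ 15/2. Then |t + 9| < 15/2 gives |t − 6| = |(t + 9) + (-15)| ≥ 15 − 15/2 = 15/2.
Hence |(-5t - 1)/(t - 6) + 44/15| < 31|t + 9|/(15·(15/2)) = (62/225)|t + 9|, which is < ϵ once |t + 9| < (225/62)ϵ.
Take δ = min(15/2, (225/62)ϵ). Then 0 < |t + 9| < δ forces both bounds, so |(-5t - 1)/(t - 6) + 44/15| < ϵ.

δ = min(15/2, (225/62)ϵ)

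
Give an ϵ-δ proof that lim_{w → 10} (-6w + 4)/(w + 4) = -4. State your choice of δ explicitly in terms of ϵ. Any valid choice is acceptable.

Let ϵ > 0 be given. We want δ > 0 with 0 < |w − 10| < δ ⇒ |(-6w + 4)/(w + 4) + 4| < ϵ.
Combining over a common denominator, (-6w + 4)/(w + 4) + 4 = [(-6w + 4)·14 − (-56)·(w + 4)] / [14·(w + 4)] = -28(w − 10) / (14(w + 4)).
So |(-6w + 4)/(w + 4) + 4| = 28|w − 10| / (14·|w + 4|).
Require δ ≤ 7, so |w + 4| ≥ |14| − |w − 10| > 14 − 7 = 7.
Hence |(-6w + 4)/(w + 4) + 4| < 28|w − 10|/(14·7) = (2/7)|w − 10|, which is < ϵ once |w − 10| < (7/2)ϵ.
Take δ = min(7, (7/2)ϵ). Then 0 < |w − 10| < δ forces both bounds, so |(-6w + 4)/(w + 4) + 4| < ϵ.

δ = min(7, (7/2)ϵ)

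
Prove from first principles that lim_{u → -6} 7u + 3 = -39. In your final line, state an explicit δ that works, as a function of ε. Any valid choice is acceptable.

δ = ε/7

Let ε > 0 be given. We need δ > 0 so that 0 < |u + 6| < δ implies |(7u + 3) + 39| < ε.
|(7u + 3) + 39| = |7u + 42| = 7|u + 6|.
Thus it suffices that |u + 6| < ε/7.
Choosing δ = ε/7 gives |(7u + 3) + 39| = 7|u + 6| < ε whenever |u + 6| < δ.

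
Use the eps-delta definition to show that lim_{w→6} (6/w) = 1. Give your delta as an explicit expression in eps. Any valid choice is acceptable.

Let eps > 0. We seek delta > 0 such that 0 < |w − 6| < delta implies |6/w − 1| < eps.
|6/w − 1| = 6·|6 − w|/(6·|w|) = 6|w − 6|/(6|w|).
Require delta ≤ 3 so that |w| > 6 − 3 = 3, hence 6|w| > 18.
Then |6/w − 1| < 6|w − 6|/18, which is < eps when |w − 6| < 3eps.
Take delta = min(3, 3eps). Then 0 < |w − 6| < delta gives both |w − 6| < 3 and |w − 6| < 3eps, so |6/w − 1| < eps.

delta = min(3, 3eps)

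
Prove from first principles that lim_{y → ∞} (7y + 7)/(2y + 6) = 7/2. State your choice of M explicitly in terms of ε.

Let ε > 0 be given. We seek M > 0 such that y > M implies |(7y + 7)/(2y + 6) − (7/2)| < ε.
(7y + 7)/(2y + 6) − (7/2) = (2(7y + 7) − 7(2y + 6)) / (2(2y + 6)) = -28/(2(2y + 6)).
For y > 0 we have 2y + 6 > 2y, so |(7y + 7)/(2y + 6) − (7/2)| = 28/(2(2y + 6)) < 28/(2·2y) = 7/y.
Thus |(7y + 7)/(2y + 6) − (7/2)| < ε whenever y > 7/ε.
Take M = 7/ε. If y > M then |(7y + 7)/(2y + 6) − (7/2)| < 7/y < ε.

M = 7/ε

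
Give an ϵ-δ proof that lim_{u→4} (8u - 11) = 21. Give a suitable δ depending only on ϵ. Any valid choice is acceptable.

δ = ϵ/8

Let ϵ > 0 be given. We need δ > 0 so that 0 < |u − 4| < δ implies |(8u - 11) − 21| < ϵ.
Since (8u - 11) − 21 = 8(u − 4), we have |(8u - 11) − 21| = 8|u − 4|.
Thus it suffices that |u − 4| < ϵ/8.
Choosing δ = ϵ/8 gives |(8u - 11) − 21| = 8|u − 4| < ϵ whenever |u − 4| < δ.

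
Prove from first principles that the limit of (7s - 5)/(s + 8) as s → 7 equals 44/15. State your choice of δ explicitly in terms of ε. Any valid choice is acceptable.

Let ε > 0. We want δ > 0 with 0 < |s − 7| < δ ⇒ |(7s - 5)/(s + 8) − (44/15)| < ε.
Combining over a common denominator, (7s - 5)/(s + 8) − (44/15) = [(7s - 5)·15 − 44·(s + 8)] / [15·(s + 8)] = 61(s − 7) / (15(s + 8)).
So |(7s - 5)/(s + 8) − (44/15)| = 61|s − 7| / (15·|s + 8|).
Restrict δ ≤ 15/2. Then |s − 7| < 15/2 gives |s + 8| = |(s − 7) + 15| ≥ 15 − 15/2 = 15/2.
Hence |(7s - 5)/(s + 8) − (44/15)| < 61|s − 7|/(15·(15/2)) = (122/225)|s − 7|, which is < ε once |s − 7| < (225/122)ε.
Take δ = min(15/2, (225/122)ε). Then 0 < |s − 7| < δ forces both bounds, so |(7s - 5)/(s + 8) − (44/15)| < ε.

δ = min(15/2, (225/122)ε)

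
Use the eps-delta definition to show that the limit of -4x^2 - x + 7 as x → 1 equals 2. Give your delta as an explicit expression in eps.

Suppose eps > 0. We want delta > 0 such that 0 < |x − 1| < delta implies |(-4x^2 - x + 7) − 2| < eps.
(-4x^2 - x + 7) − 2 = -4x^2 - x + 5 = (x − 1)(-4x - 5).
So |(-4x^2 - x + 7) − 2| = |x − 1|·|-4x - 5|.
Require delta ≤ 1. Then |x − 1| < 1 gives |x| < 2, and by the triangle inequality |-4x - 5| ≤ 4·2 + 5 = 13.
Hence |(-4x^2 - x + 7) − 2| ≤ 13|x − 1| < eps provided |x − 1| < eps/13.
Choosing delta = min(1, eps/13) ensures both conditions, hence |(-4x^2 - x + 7) − 2| < eps.

delta = min(1, eps/13)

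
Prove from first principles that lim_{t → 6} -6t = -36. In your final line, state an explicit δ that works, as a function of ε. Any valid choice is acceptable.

δ = ε/6

Suppose ε > 0. We need δ > 0 so that 0 < |t − 6| < δ implies |(-6t) + 36| < ε.
|(-6t) + 36| = |-6t + 36| = 6|t − 6|.
So 6|t − 6| < ε exactly when |t − 6| < ε/6.
Take δ = ε/6. If 0 < |t − 6| < δ then |(-6t) + 36| = 6|t − 6| < 6·(ε/6) = ε.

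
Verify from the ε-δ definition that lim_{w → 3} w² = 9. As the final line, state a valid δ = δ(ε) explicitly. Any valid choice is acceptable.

δ = min(1, ε/7)

Let ε > 0. We seek δ > 0 with 0 < |w − 3| < δ ⇒ |w² − 9| < ε.
Factor: w² − 9 = (w − 3)(w + 3), so |w² − 9| = |w − 3|·|w + 3|.
Restrict δ ≤ 1. Then |w − 3| < 1 gives |w| < 4, so by the triangle inequality |w + 3| ≤ 4 + 3 = 7.
Hence |w² − 9| ≤ 7|w − 3|, which is < ε once |w − 3| < ε/7.
Take δ = min(1, ε/7). If 0 < |w − 3| < δ then both bounds hold and |w² − 9| ≤ 7|w − 3| < 7·(ε/7) = ε.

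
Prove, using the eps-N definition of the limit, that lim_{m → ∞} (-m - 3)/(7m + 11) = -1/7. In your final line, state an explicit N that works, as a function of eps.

N = (10/49)/eps

Let eps > 0 be given. For m ≥ 1, |(-m - 3)/(7m + 11) + 1/7| = |-10|/(7(7m + 11)) = 10/(7(7m + 11)).
Since 7m + 11 ≥ 7m for m ≥ 1, this is ≤ 10/(7·7m) = (10/49)/m.
So |(-m - 3)/(7m + 11) + 1/7| < eps whenever m > (10/49)/eps.
Take N = (10/49)/eps. If m > N then |(-m - 3)/(7m + 11) + 1/7| ≤ (10/49)/m < eps.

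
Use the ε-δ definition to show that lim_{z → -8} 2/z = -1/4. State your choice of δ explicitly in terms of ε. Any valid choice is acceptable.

Fix ε > 0. We seek δ > 0 such that 0 < |z + 8| < δ implies |2/z + 1/4| < ε.
|2/z + 1/4| = 2·|-8 − z|/(8·|z|) = 2|z + 8|/(8|z|).
Restrict δ ≤ 4. Then |z + 8| < 4 gives |z| > 4, so 8|z| > 32.
Then |2/z + 1/4| < 2|z + 8|/32, which is < ε when |z + 8| < 16ε.
Take δ = min(4, 16ε). Then 0 < |z + 8| < δ gives both |z + 8| < 4 and |z + 8| < 16ε, so |2/z + 1/4| < ε.

δ = min(4, 16ε)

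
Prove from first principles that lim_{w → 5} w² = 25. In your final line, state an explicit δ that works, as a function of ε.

Fix ε > 0. We seek δ > 0 with 0 < |w − 5| < δ ⇒ |w² − 25| < ε.
Factor: w² − 25 = (w − 5)(w + 5), so |w² − 25| = |w − 5|·|w + 5|.
Restrict δ ≤ 1. Then |w − 5| < 1 gives |w| < 6, so by the triangle inequality |w + 5| ≤ 6 + 5 = 11.
Hence |w² − 25| ≤ 11|w − 5|, which is < ε once |w − 5| < ε/11.
Take δ = min(1, ε/11). If 0 < |w − 5| < δ then both bounds hold and |w² − 25| ≤ 11|w − 5| < 11·(ε/11) = ε.

δ = min(1, ε/11)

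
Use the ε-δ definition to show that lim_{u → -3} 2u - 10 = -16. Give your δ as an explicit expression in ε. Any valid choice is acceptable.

Let ε > 0. We need δ > 0 so that 0 < |u + 3| < δ implies |(2u - 10) + 16| < ε.
Since (2u - 10) + 16 = 2(u + 3), we have |(2u - 10) + 16| = 2|u + 3|.
So 2|u + 3| < ε exactly when |u + 3| < ε/2.
Take δ = ε/2. If 0 < |u + 3| < δ then |(2u - 10) + 16| = 2|u + 3| < 2·(ε/2) = ε.

δ = ε/2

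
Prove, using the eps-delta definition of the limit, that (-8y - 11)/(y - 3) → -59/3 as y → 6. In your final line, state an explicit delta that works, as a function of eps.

Suppose eps > 0. We want delta > 0 with 0 < |y − 6| < delta ⇒ |(-8y - 11)/(y - 3) + 59/3| < eps.
Combining over a common denominator, (-8y - 11)/(y - 3) + 59/3 = [(-8y - 11)·3 − (-59)·(y - 3)] / [3·(y - 3)] = 35(y − 6) / (3(y - 3)).
So |(-8y - 11)/(y - 3) + 59/3| = 35|y − 6| / (3·|y − 3|).
Require delta ≤ 3/2, so |y − 3| ≥ |3| − |y − 6| > 3 − 3/2 = 3/2.
Hence |(-8y - 11)/(y - 3) + 59/3| < 35|y − 6|/(3·(3/2)) = (70/9)|y − 6|, which is < eps once |y − 6| < (9/70)eps.
Take delta = min(3/2, (9/70)eps). Then 0 < |y − 6| < delta forces both bounds, so |(-8y - 11)/(y - 3) + 59/3| < eps.

delta = min(3/2, (9/70)eps)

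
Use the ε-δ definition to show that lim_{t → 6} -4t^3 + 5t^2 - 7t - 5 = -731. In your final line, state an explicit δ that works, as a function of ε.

δ = min(1, ε/450)

Fix ε > 0. We want δ > 0 such that 0 < |t − 6| < δ implies |(-4t^3 + 5t^2 - 7t - 5) + 731| < ε.
(-4t^3 + 5t^2 - 7t - 5) + 731 = -4t^3 + 5t^2 - 7t + 726 = (t − 6)(-4t^2 - 19t - 121).
So |(-4t^3 + 5t^2 - 7t - 5) + 731| = |t − 6|·|-4t^2 - 19t - 121|.
Require δ ≤ 1. Then |t − 6| < 1 gives |t| < 7, and by the triangle inequality |-4t^2 - 19t - 121| ≤ 4·7^2 + 19·7 + 121 = 450.
Hence |(-4t^3 + 5t^2 - 7t - 5) + 731| ≤ 450|t − 6| < ε provided |t − 6| < ε/450.
Take δ = min(1, ε/450). Then 0 < |t − 6| < δ gives both |t − 6| < 1 and |t − 6| < ε/450, so |(-4t^3 + 5t^2 - 7t - 5) + 731| < ε.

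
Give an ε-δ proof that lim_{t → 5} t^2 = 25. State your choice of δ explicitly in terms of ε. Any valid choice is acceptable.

δ = min(1, ε/11)

Fix ε > 0. We seek δ > 0 with 0 < |t − 5| < δ ⇒ |t^2 − 25| < ε.
Factor: t^2 − 25 = (t − 5)(t + 5), so |t^2 − 25| = |t − 5|·|t + 5|.
Restrict δ ≤ 1. Then |t − 5| < 1 gives |t| < 6, so by the triangle inequality |t + 5| ≤ 6 + 5 = 11.
Hence |t^2 − 25| ≤ 11|t − 5|, which is < ε once |t − 5| < ε/11.
Take δ = min(1, ε/11). If 0 < |t − 5| < δ then both bounds hold and |t^2 − 25| ≤ 11|t − 5| < 11·(ε/11) = ε.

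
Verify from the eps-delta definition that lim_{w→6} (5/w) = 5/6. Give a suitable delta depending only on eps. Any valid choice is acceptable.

delta = min(3, (18/5)eps)

Let eps > 0 be given. We seek delta > 0 such that 0 < |w − 6| < delta implies |5/w − (5/6)| < eps.
|5/w − (5/6)| = 5·|6 − w|/(6·|w|) = 5|w − 6|/(6|w|).
Restrict delta ≤ 3. Then |w − 6| < 3 gives |w| > 3, so 6|w| > 18.
Then |5/w − (5/6)| < 5|w − 6|/18, which is < eps when |w − 6| < (18/5)eps.
Take delta = min(3, (18/5)eps). Then 0 < |w − 6| < delta gives both |w − 6| < 3 and |w − 6| < (18/5)eps, so |5/w − (5/6)| < eps.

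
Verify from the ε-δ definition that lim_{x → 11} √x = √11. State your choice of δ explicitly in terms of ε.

δ = min(11, √11·ε)

Fix ε > 0. We want δ > 0 such that 0 < |x − 11| < δ implies |√x − √11| < ε.
Multiplying by the conjugate, |√x − √11| = |x − 11|/(√x + √11).
Restrict δ ≤ 11 so that |x − 11| < 11 forces x > 0, and then √x + √11 > √11.
Hence |√x − √11| < |x − 11|/√11, which is < ε once |x − 11| < √11·ε.
Take δ = min(11, √11·ε). If 0 < |x − 11| < δ then x > 0 and |√x − √11| < |x − 11|/√11 < ε.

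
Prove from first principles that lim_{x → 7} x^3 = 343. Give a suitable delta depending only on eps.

Fix eps > 0. We seek delta > 0 with 0 < |x − 7| < delta ⇒ |x^3 − 343| < eps.
Factor: x^3 − 343 = (x − 7)(x^2 + 7x + 49), so |x^3 − 343| = |x − 7|·|x^2 + 7x + 49|.
Impose delta ≤ 1 so that |x| < 8; then |x^2 + 7x + 49| ≤ 169.
Hence |x^3 − 343| ≤ 169|x − 7|, which is < eps once |x − 7| < eps/169.
Take delta = min(1, eps/169). If 0 < |x − 7| < delta then both bounds hold and |x^3 − 343| ≤ 169|x − 7| < 169·(eps/169) = eps.

delta = min(1, eps/169)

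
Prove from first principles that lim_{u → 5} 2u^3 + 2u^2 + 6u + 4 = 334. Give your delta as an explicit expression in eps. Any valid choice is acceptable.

delta = min(2, eps/248)

Suppose eps > 0. We want delta > 0 such that 0 < |u − 5| < delta implies |(2u^3 + 2u^2 + 6u + 4) − 334| < eps.
(2u^3 + 2u^2 + 6u + 4) − 334 = 2u^3 + 2u^2 + 6u - 330 = (u − 5)(2u^2 + 12u + 66).
So |(2u^3 + 2u^2 + 6u + 4) − 334| = |u − 5|·|2u^2 + 12u + 66|.
Require delta ≤ 2. Then |u − 5| < 2 gives |u| < 7, and by the triangle inequality |2u^2 + 12u + 66| ≤ 2·7^2 + 12·7 + 66 = 248.
Hence |(2u^3 + 2u^2 + 6u + 4) − 334| ≤ 248|u − 5| < eps provided |u − 5| < eps/248.
Choosing delta = min(2, eps/248) ensures both conditions, hence |(2u^3 + 2u^2 + 6u + 4) − 334| < eps.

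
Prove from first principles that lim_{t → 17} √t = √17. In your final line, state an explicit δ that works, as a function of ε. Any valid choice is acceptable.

δ = min(17, √17·ε)

Let ε > 0 be given. We want δ > 0 such that 0 < |t − 17| < δ implies |√t − √17| < ε.
Rationalise: √t − √17 = (t − 17)/(√t + √17), so |√t − √17| = |t − 17|/(√t + √17).
Restrict δ ≤ 17 so that |t − 17| < 17 forces t > 0, and then √t + √17 > √17.
Hence |√t − √17| < |t − 17|/√17, which is < ε once |t − 17| < √17·ε.
Take δ = min(17, √17·ε). If 0 < |t − 17| < δ then t > 0 and |√t − √17| < |t − 17|/√17 < ε.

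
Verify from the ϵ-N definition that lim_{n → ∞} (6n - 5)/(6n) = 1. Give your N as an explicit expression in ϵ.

N = (5/6)/ϵ

Suppose ϵ > 0. For n ≥ 1, |(6n - 5)/(6n) − 1| = |-30|/(6(6n)) = 30/(6(6n)).
Since 6n ≥ 6n for n ≥ 1, this is ≤ 30/(6·6n) = (5/6)/n.
So |(6n - 5)/(6n) − 1| < ϵ whenever n > (5/6)/ϵ.
Take N = (5/6)/ϵ. If n > N then |(6n - 5)/(6n) − 1| ≤ (5/6)/n < ϵ.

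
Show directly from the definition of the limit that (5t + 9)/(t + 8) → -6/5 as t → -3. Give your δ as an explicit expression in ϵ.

Fix ϵ > 0. We want δ > 0 with 0 < |t + 3| < δ ⇒ |(5t + 9)/(t + 8) + 6/5| < ϵ.
Combining over a common denominator, (5t + 9)/(t + 8) + 6/5 = [(5t + 9)·5 − (-6)·(t + 8)] / [5·(t + 8)] = 31(t + 3) / (5(t + 8)).
So |(5t + 9)/(t + 8) + 6/5| = 31|t + 3| / (5·|t + 8|).
Require δ ≤ 5/2, so |t + 8| ≥ |5| − |t + 3| > 5 − 5/2 = 5/2.
Hence |(5t + 9)/(t + 8) + 6/5| < 31|t + 3|/(5·(5/2)) = (62/25)|t + 3|, which is < ϵ once |t + 3| < (25/62)ϵ.
Take δ = min(5/2, (25/62)ϵ). Then 0 < |t + 3| < δ forces both bounds, so |(5t + 9)/(t + 8) + 6/5| < ϵ.

δ = min(5/2, (25/62)ϵ)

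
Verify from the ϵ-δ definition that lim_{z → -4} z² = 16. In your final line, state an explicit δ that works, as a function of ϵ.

δ = min(2, ϵ/10)

Suppose ϵ > 0. We seek δ > 0 with 0 < |z + 4| < δ ⇒ |z² − 16| < ϵ.
Factor: z² − 16 = (z + 4)(z - 4), so |z² − 16| = |z + 4|·|z - 4|.
Restrict δ ≤ 2. Then |z + 4| < 2 gives |z| < 6, so by the triangle inequality |z - 4| ≤ 6 + 4 = 10.
Hence |z² − 16| ≤ 10|z + 4|, which is < ϵ once |z + 4| < ϵ/10.
Take δ = min(2, ϵ/10). If 0 < |z + 4| < δ then both bounds hold and |z² − 16| ≤ 10|z + 4| < 10·(ϵ/10) = ϵ.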